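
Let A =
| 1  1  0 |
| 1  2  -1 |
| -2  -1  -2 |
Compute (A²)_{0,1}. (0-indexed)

3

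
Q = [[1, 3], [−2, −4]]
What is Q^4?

[[−29, −45], [30, 46]]

Q^2 = [[−5, −9], [6, 10]]
Q^3 = [[13, 21], [−14, −22]]
Q^4 = [[−29, −45], [30, 46]]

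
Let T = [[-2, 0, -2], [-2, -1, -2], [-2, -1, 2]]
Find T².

[[8, 2, 0], [10, 3, 2], [2, -1, 10]]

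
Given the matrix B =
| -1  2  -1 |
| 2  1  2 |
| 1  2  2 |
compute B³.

[[-5, 12, -2], [20, 21, 24], [18, 32, 25]]

B² = [[4, -2, 3], [2, 9, 4], [5, 8, 7]]
B³ = [[-5, 12, -2], [20, 21, 24], [18, 32, 25]]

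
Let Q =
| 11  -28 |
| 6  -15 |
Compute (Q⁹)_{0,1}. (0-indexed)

tr Q = -4 and det Q = 3, so the characteristic polynomial is λ² − (-4)λ + (3) with roots -3 and -1.
Eigenvectors give P = [[2, -7], [1, -3]] with P⁻¹ = [[-3, 7], [-1, 2]], and Q = P·diag(-3, -1)·P⁻¹.
Then Q⁹ = P·diag(-19683, -1)·P⁻¹ = [[-39366, 7], [-19683, 3]] · [[-3, 7], [-1, 2]] = [[118091, -275548], [59046, -137775]].

-275548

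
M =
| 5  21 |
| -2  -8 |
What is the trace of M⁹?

tr M = -3 and det M = 2, so the characteristic polynomial is λ² − (-3)λ + (2) with roots -2 and -1.
Eigenvectors give P = [[-3, 7], [1, -2]] with P⁻¹ = [[2, 7], [1, 3]], and M = P·diag(-2, -1)·P⁻¹.
Then M⁹ = P·diag(-512, -1)·P⁻¹ = [[1536, -7], [-512, 2]] · [[2, 7], [1, 3]] = [[3065, 10731], [-1022, -3578]].

-513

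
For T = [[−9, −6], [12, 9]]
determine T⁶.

tr T = 0 and det T = −9, so the characteristic polynomial is λ² − (0)λ + (−9) with roots 3 and −3.
Eigenvectors give P = [[−1, −1], [2, 1]] with P⁻¹ = [[1, 1], [−2, −1]], and T = P·diag(3, −3)·P⁻¹.
Then T⁶ = P·diag(729, 729)·P⁻¹ = [[−729, −729], [1458, 729]] · [[1, 1], [−2, −1]] = [[729, 0], [0, 729]].

[[729, 0], [0, 729]]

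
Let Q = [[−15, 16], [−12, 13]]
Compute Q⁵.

[[−975, 976], [−732, 733]]

tr Q = −2 and det Q = −3, so the characteristic polynomial is λ² − (−2)λ + (−3) with roots 1 and −3.
Eigenvectors give P = [[1, 4], [1, 3]] with P⁻¹ = [[−3, 4], [1, −1]], and Q = P·diag(1, −3)·P⁻¹.
Then Q⁵ = P·diag(1, −243)·P⁻¹ = [[1, −972], [1, −729]] · [[−3, 4], [1, −1]] = [[−975, 976], [−732, 733]].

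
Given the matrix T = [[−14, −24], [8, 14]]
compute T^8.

tr T = 0 and det T = −4, so the characteristic polynomial is λ² − (0)λ + (−4) with roots 2 and −2.
Eigenvectors give P = [[−3, 2], [2, −1]] with P⁻¹ = [[1, 2], [2, 3]], and T = P·diag(2, −2)·P⁻¹.
Then T^8 = P·diag(256, 256)·P⁻¹ = [[−768, 512], [512, −256]] · [[1, 2], [2, 3]] = [[256, 0], [0, 256]].

[[256, 0], [0, 256]]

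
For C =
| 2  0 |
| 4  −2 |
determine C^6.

tr C = 0 and det C = −4, so the characteristic polynomial is λ² − (0)λ + (−4) with roots 2 and −2.
Eigenvectors give P = [[−1, 0], [−1, 1]] with P⁻¹ = [[−1, 0], [−1, 1]], and C = P·diag(2, −2)·P⁻¹.
Then C^6 = P·diag(64, 64)·P⁻¹ = [[−64, 0], [−64, 64]] · [[−1, 0], [−1, 1]] = [[64, 0], [0, 64]].

[[64, 0], [0, 64]]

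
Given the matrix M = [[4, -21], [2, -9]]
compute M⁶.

tr M = -5 and det M = 6, so the characteristic polynomial is λ² − (-5)λ + (6) with roots -2 and -3.
Eigenvectors give P = [[-7, -3], [-2, -1]] with P⁻¹ = [[-1, 3], [2, -7]], and M = P·diag(-2, -3)·P⁻¹.
Then M⁶ = P·diag(64, 729)·P⁻¹ = [[-448, -2187], [-128, -729]] · [[-1, 3], [2, -7]] = [[-3926, 13965], [-1330, 4719]].

[[-3926, 13965], [-1330, 4719]]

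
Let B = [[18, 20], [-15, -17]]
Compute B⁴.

tr B = 1 and det B = -6, so the characteristic polynomial is λ² − (1)λ + (-6) with roots 3 and -2.
Eigenvectors give P = [[4, -1], [-3, 1]] with P⁻¹ = [[1, 1], [3, 4]], and B = P·diag(3, -2)·P⁻¹.
Then B⁴ = P·diag(81, 16)·P⁻¹ = [[324, -16], [-243, 16]] · [[1, 1], [3, 4]] = [[276, 260], [-195, -179]].

[[276, 260], [-195, -179]]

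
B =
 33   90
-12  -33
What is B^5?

[[2673, 7290], [-972, -2673]]

tr B = 0 and det B = -9, so the characteristic polynomial is λ² − (0)λ + (-9) with roots -3 and 3.
Eigenvectors give P = [[-5, -3], [2, 1]] with P⁻¹ = [[1, 3], [-2, -5]], and B = P·diag(-3, 3)·P⁻¹.
Then B^5 = P·diag(-243, 243)·P⁻¹ = [[1215, -729], [-486, 243]] · [[1, 3], [-2, -5]] = [[2673, 7290], [-972, -2673]].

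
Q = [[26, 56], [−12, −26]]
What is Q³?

tr Q = 0 and det Q = −4, so the characteristic polynomial is λ² − (0)λ + (−4) with roots −2 and 2.
Eigenvectors give P = [[2, 7], [−1, −3]] with P⁻¹ = [[−3, −7], [1, 2]], and Q = P·diag(−2, 2)·P⁻¹.
Then Q³ = P·diag(−8, 8)·P⁻¹ = [[−16, 56], [8, −24]] · [[−3, −7], [1, 2]] = [[104, 224], [−48, −104]].

[[104, 224], [−48, −104]]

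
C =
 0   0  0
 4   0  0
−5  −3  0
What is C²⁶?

C is strictly triangular, hence nilpotent: C³ = 0, so C²⁶ = 0.

[[0, 0, 0], [0, 0, 0], [0, 0, 0]]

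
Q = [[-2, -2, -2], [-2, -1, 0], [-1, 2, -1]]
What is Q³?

Q² = [[10, 2, 6], [6, 5, 4], [-1, -2, 3]]
Q³ = [[-30, -10, -26], [-26, -9, -16], [3, 10, -1]]

[[-30, -10, -26], [-26, -9, -16], [3, 10, -1]]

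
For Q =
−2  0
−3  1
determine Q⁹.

[[−512, 0], [−513, 1]]

tr Q = −1 and det Q = −2, so the characteristic polynomial is λ² − (−1)λ + (−2) with roots 1 and −2.
Eigenvectors give P = [[0, 1], [−1, 1]] with P⁻¹ = [[1, −1], [1, 0]], and Q = P·diag(1, −2)·P⁻¹.
Then Q⁹ = P·diag(1, −512)·P⁻¹ = [[0, −512], [−1, −512]] · [[1, −1], [1, 0]] = [[−512, 0], [−513, 1]].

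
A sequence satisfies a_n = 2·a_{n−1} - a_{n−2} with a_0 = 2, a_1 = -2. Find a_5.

-18

With companion matrix M = [[2, -1], [1, 0]], [a_n, a_{n−1}]ᵀ = M·[a_{n−1}, a_{n−2}]ᵀ, so [a_5, a_4]ᵀ = M⁴·[a_1, a_0]ᵀ.
M⁴ = [[5, -4], [4, -3]], giving [a_5, a_4]ᵀ = [[-18], [-14]].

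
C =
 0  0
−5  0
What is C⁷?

C is strictly triangular, hence nilpotent: C² = 0, so C⁷ = 0.

[[0, 0], [0, 0]]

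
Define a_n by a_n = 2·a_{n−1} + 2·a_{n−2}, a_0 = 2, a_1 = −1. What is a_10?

3104

With companion matrix B = [[2, 2], [1, 0]], [a_n, a_{n−1}]ᵀ = B·[a_{n−1}, a_{n−2}]ᵀ, so [a_10, a_9]ᵀ = B⁹·[a_1, a_0]ᵀ.
B⁹ = [[6688, 4896], [2448, 1792]], giving [a_10, a_9]ᵀ = [[3104], [1136]].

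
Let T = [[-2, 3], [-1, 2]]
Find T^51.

T² = I (check: tr T = 0 and det T = -1), so T^51 = T since 51 is odd.

[[-2, 3], [-1, 2]]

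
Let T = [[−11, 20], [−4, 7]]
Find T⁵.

tr T = −4 and det T = 3, so the characteristic polynomial is λ² − (−4)λ + (3) with roots −1 and −3.
Eigenvectors give P = [[2, 5], [1, 2]] with P⁻¹ = [[−2, 5], [1, −2]], and T = P·diag(−1, −3)·P⁻¹.
Then T⁵ = P·diag(−1, −243)·P⁻¹ = [[−2, −1215], [−1, −486]] · [[−2, 5], [1, −2]] = [[−1211, 2420], [−484, 967]].

[[−1211, 2420], [−484, 967]]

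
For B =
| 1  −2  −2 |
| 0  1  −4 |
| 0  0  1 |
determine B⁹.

[[1, −18, 270], [0, 1, −36], [0, 0, 1]]

B = I + N where N = [[0, −2, −2], [0, 0, −4], [0, 0, 0]] is strictly upper-triangular, so N³ = 0.
(I + N)⁹ = I + 9·N + 36·N² = [[1, −18, 270], [0, 1, −36], [0, 0, 1]].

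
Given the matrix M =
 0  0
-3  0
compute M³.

M is strictly triangular, hence nilpotent: M² = 0, so M³ = 0.

[[0, 0], [0, 0]]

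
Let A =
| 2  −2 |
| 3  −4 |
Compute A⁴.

A² = [[−2, 4], [−6, 10]]
A³ = [[8, −12], [18, −28]]
A⁴ = [[−20, 32], [−48, 76]]

[[−20, 32], [−48, 76]]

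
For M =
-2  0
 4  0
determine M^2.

[[4, 0], [-8, 0]]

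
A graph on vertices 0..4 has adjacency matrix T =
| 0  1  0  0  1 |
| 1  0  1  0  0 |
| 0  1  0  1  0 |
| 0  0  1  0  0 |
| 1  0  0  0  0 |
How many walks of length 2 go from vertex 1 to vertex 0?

The number of length-2 walks from vertex 1 to vertex 0 is entry (1,0) of T^2, where T is the adjacency matrix.
T^2 = [[2, 0, 1, 0, 0], [0, 2, 0, 1, 1], [1, 0, 2, 0, 0], [0, 1, 0, 1, 0], [0, 1, 0, 0, 1]]

0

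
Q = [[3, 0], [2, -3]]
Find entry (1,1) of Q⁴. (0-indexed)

81

Q² = [[9, 0], [0, 9]]
Q³ = [[27, 0], [18, -27]]
Q⁴ = [[81, 0], [0, 81]]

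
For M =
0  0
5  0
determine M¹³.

[[0, 0], [0, 0]]

M is strictly triangular, hence nilpotent: M² = 0, so M¹³ = 0.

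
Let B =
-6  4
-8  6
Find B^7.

tr B = 0 and det B = -4, so the characteristic polynomial is λ² − (0)λ + (-4) with roots 2 and -2.
Eigenvectors give P = [[1, 1], [2, 1]] with P⁻¹ = [[-1, 1], [2, -1]], and B = P·diag(2, -2)·P⁻¹.
Then B^7 = P·diag(128, -128)·P⁻¹ = [[128, -128], [256, -128]] · [[-1, 1], [2, -1]] = [[-384, 256], [-512, 384]].

[[-384, 256], [-512, 384]]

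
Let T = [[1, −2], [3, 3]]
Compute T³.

T² = [[−5, −8], [12, 3]]
T³ = [[−29, −14], [21, −15]]

[[−29, −14], [21, −15]]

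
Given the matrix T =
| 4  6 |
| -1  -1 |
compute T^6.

[[190, 378], [-63, -125]]

tr T = 3 and det T = 2, so the characteristic polynomial is λ² − (3)λ + (2) with roots 2 and 1.
Eigenvectors give P = [[3, -2], [-1, 1]] with P⁻¹ = [[1, 2], [1, 3]], and T = P·diag(2, 1)·P⁻¹.
Then T^6 = P·diag(64, 1)·P⁻¹ = [[192, -2], [-64, 1]] · [[1, 2], [1, 3]] = [[190, 378], [-63, -125]].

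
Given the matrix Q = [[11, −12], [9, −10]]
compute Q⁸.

[[1021, −1020], [765, −764]]

tr Q = 1 and det Q = −2, so the characteristic polynomial is λ² − (1)λ + (−2) with roots −1 and 2.
Eigenvectors give P = [[−1, −4], [−1, −3]] with P⁻¹ = [[3, −4], [−1, 1]], and Q = P·diag(−1, 2)·P⁻¹.
Then Q⁸ = P·diag(1, 256)·P⁻¹ = [[−1, −1024], [−1, −768]] · [[3, −4], [−1, 1]] = [[1021, −1020], [765, −764]].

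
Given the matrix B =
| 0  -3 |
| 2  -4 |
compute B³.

[[24, -30], [20, -16]]

B² = [[-6, 12], [-8, 10]]
B³ = [[24, -30], [20, -16]]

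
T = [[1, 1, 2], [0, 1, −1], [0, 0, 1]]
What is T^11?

[[1, 11, −33], [0, 1, −11], [0, 0, 1]]

T = I + N where N = [[0, 1, 2], [0, 0, −1], [0, 0, 0]] is strictly upper-triangular, so N^3 = 0.
(I + N)^11 = I + 11·N + 55·N^2 = [[1, 11, −33], [0, 1, −11], [0, 0, 1]].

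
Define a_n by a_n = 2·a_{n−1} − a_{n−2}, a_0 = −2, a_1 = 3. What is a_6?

With companion matrix C = [[2, −1], [1, 0]], [a_n, a_{n−1}]ᵀ = C·[a_{n−1}, a_{n−2}]ᵀ, so [a_6, a_5]ᵀ = C^5·[a_1, a_0]ᵀ.
C^5 = [[6, −5], [5, −4]], giving [a_6, a_5]ᵀ = [[28], [23]].

28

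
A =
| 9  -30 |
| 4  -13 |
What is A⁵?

[[1209, -3630], [484, -1453]]

tr A = -4 and det A = 3, so the characteristic polynomial is λ² − (-4)λ + (3) with roots -1 and -3.
Eigenvectors give P = [[3, -5], [1, -2]] with P⁻¹ = [[2, -5], [1, -3]], and A = P·diag(-1, -3)·P⁻¹.
Then A⁵ = P·diag(-1, -243)·P⁻¹ = [[-3, 1215], [-1, 486]] · [[2, -5], [1, -3]] = [[1209, -3630], [484, -1453]].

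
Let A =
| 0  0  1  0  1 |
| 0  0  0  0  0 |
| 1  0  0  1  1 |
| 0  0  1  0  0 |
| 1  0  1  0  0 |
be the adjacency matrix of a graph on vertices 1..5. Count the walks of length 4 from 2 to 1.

The number of length-4 walks from vertex 2 to vertex 1 is entry (2,1) of A⁴, where A is the adjacency matrix.
A² = [[2, 0, 1, 1, 1], [0, 0, 0, 0, 0], [1, 0, 3, 0, 1], [1, 0, 0, 1, 1], [1, 0, 1, 1, 2]]
A³ = [[2, 0, 4, 1, 3], [0, 0, 0, 0, 0], [4, 0, 2, 3, 4], [1, 0, 3, 0, 1], [3, 0, 4, 1, 2]]
A⁴ = [[7, 0, 6, 4, 6], [0, 0, 0, 0, 0], [6, 0, 11, 2, 6], [4, 0, 2, 3, 4], [6, 0, 6, 4, 7]]

0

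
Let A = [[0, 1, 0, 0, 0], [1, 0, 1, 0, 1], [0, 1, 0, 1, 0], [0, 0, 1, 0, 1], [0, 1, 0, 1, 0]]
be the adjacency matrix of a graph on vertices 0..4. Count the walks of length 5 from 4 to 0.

The number of length-5 walks from vertex 4 to vertex 0 is entry (4,0) of A⁵, where A is the adjacency matrix.
A² = [[1, 0, 1, 0, 1], [0, 3, 0, 2, 0], [1, 0, 2, 0, 2], [0, 2, 0, 2, 0], [1, 0, 2, 0, 2]]
A³ = [[0, 3, 0, 2, 0], [3, 0, 5, 0, 5], [0, 5, 0, 4, 0], [2, 0, 4, 0, 4], [0, 5, 0, 4, 0]]
A⁴ = [[3, 0, 5, 0, 5], [0, 13, 0, 10, 0], [5, 0, 9, 0, 9], [0, 10, 0, 8, 0], [5, 0, 9, 0, 9]]
A⁵ = [[0, 13, 0, 10, 0], [13, 0, 23, 0, 23], [0, 23, 0, 18, 0], [10, 0, 18, 0, 18], [0, 23, 0, 18, 0]]

0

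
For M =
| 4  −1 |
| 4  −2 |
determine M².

[[12, −2], [8, 0]]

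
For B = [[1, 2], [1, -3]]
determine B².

[[3, -4], [-2, 11]]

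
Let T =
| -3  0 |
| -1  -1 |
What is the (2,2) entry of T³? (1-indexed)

T² = [[9, 0], [4, 1]]
T³ = [[-27, 0], [-13, -1]]

-1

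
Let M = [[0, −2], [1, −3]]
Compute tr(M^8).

tr M = −3 and det M = 2, so the characteristic polynomial is λ² − (−3)λ + (2) with roots −1 and −2.
Eigenvectors give P = [[2, −1], [1, −1]] with P⁻¹ = [[1, −1], [1, −2]], and M = P·diag(−1, −2)·P⁻¹.
Then M^8 = P·diag(1, 256)·P⁻¹ = [[2, −256], [1, −256]] · [[1, −1], [1, −2]] = [[−254, 510], [−255, 511]].

257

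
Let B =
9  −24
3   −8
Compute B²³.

B² = B (a projection; rank 1, trace 1), so B²³ = B.

[[9, −24], [3, −8]]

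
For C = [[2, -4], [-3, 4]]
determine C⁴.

[[688, -1056], [-792, 1216]]

C² = [[16, -24], [-18, 28]]
C³ = [[104, -160], [-120, 184]]
C⁴ = [[688, -1056], [-792, 1216]]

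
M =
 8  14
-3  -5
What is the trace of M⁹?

tr M = 3 and det M = 2, so the characteristic polynomial is λ² − (3)λ + (2) with roots 2 and 1.
Eigenvectors give P = [[7, -2], [-3, 1]] with P⁻¹ = [[1, 2], [3, 7]], and M = P·diag(2, 1)·P⁻¹.
Then M⁹ = P·diag(512, 1)·P⁻¹ = [[3584, -2], [-1536, 1]] · [[1, 2], [3, 7]] = [[3578, 7154], [-1533, -3065]].

513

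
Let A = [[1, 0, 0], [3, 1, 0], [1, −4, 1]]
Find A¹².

[[1, 0, 0], [36, 1, 0], [−780, −48, 1]]

A = I + N where N = [[0, 0, 0], [3, 0, 0], [1, −4, 0]] is strictly lower-triangular, so N³ = 0.
(I + N)¹² = I + 12·N + 66·N² = [[1, 0, 0], [36, 1, 0], [−780, −48, 1]].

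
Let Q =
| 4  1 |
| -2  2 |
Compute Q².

[[14, 6], [-12, 2]]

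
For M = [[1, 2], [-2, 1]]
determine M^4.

[[-7, -24], [24, -7]]

M^2 = [[-3, 4], [-4, -3]]
M^3 = [[-11, -2], [2, -11]]
M^4 = [[-7, -24], [24, -7]]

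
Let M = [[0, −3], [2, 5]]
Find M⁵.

[[−390, −633], [422, 665]]

tr M = 5 and det M = 6, so the characteristic polynomial is λ² − (5)λ + (6) with roots 3 and 2.
Eigenvectors give P = [[1, −3], [−1, 2]] with P⁻¹ = [[−2, −3], [−1, −1]], and M = P·diag(3, 2)·P⁻¹.
Then M⁵ = P·diag(243, 32)·P⁻¹ = [[243, −96], [−243, 64]] · [[−2, −3], [−1, −1]] = [[−390, −633], [422, 665]].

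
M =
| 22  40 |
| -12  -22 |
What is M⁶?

tr M = 0 and det M = -4, so the characteristic polynomial is λ² − (0)λ + (-4) with roots 2 and -2.
Eigenvectors give P = [[2, -5], [-1, 3]] with P⁻¹ = [[3, 5], [1, 2]], and M = P·diag(2, -2)·P⁻¹.
Then M⁶ = P·diag(64, 64)·P⁻¹ = [[128, -320], [-64, 192]] · [[3, 5], [1, 2]] = [[64, 0], [0, 64]].

[[64, 0], [0, 64]]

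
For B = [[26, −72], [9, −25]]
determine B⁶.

tr B = 1 and det B = −2, so the characteristic polynomial is λ² − (1)λ + (−2) with roots −1 and 2.
Eigenvectors give P = [[−8, 3], [−3, 1]] with P⁻¹ = [[1, −3], [3, −8]], and B = P·diag(−1, 2)·P⁻¹.
Then B⁶ = P·diag(1, 64)·P⁻¹ = [[−8, 192], [−3, 64]] · [[1, −3], [3, −8]] = [[568, −1512], [189, −503]].

[[568, −1512], [189, −503]]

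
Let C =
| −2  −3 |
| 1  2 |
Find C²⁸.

C² = I (check: tr C = 0 and det C = −1), so C²⁸ = I since 28 is even.

[[1, 0], [0, 1]]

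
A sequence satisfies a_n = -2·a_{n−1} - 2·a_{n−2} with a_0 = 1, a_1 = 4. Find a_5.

-16

With companion matrix T = [[-2, -2], [1, 0]], [a_n, a_{n−1}]ᵀ = T·[a_{n−1}, a_{n−2}]ᵀ, so [a_5, a_4]ᵀ = T⁴·[a_1, a_0]ᵀ.
T⁴ = [[-4, 0], [0, -4]], giving [a_5, a_4]ᵀ = [[-16], [-4]].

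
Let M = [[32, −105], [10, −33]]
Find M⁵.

tr M = −1 and det M = −6, so the characteristic polynomial is λ² − (−1)λ + (−6) with roots −3 and 2.
Eigenvectors give P = [[3, −7], [1, −2]] with P⁻¹ = [[−2, 7], [−1, 3]], and M = P·diag(−3, 2)·P⁻¹.
Then M⁵ = P·diag(−243, 32)·P⁻¹ = [[−729, −224], [−243, −64]] · [[−2, 7], [−1, 3]] = [[1682, −5775], [550, −1893]].

[[1682, −5775], [550, −1893]]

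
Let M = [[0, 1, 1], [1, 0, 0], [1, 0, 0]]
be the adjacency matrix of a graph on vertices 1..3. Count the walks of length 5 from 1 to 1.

The number of length-5 walks from vertex 1 to vertex 1 is entry (1,1) of M⁵, where M is the adjacency matrix.
M² = [[2, 0, 0], [0, 1, 1], [0, 1, 1]]
M³ = [[0, 2, 2], [2, 0, 0], [2, 0, 0]]
M⁴ = [[4, 0, 0], [0, 2, 2], [0, 2, 2]]
M⁵ = [[0, 4, 4], [4, 0, 0], [4, 0, 0]]

0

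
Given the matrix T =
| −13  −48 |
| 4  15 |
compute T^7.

[[−6565, −26256], [2188, 8751]]

tr T = 2 and det T = −3, so the characteristic polynomial is λ² − (2)λ + (−3) with roots 3 and −1.
Eigenvectors give P = [[3, 4], [−1, −1]] with P⁻¹ = [[−1, −4], [1, 3]], and T = P·diag(3, −1)·P⁻¹.
Then T^7 = P·diag(2187, −1)·P⁻¹ = [[6561, −4], [−2187, 1]] · [[−1, −4], [1, 3]] = [[−6565, −26256], [2188, 8751]].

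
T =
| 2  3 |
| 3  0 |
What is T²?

[[13, 6], [6, 9]]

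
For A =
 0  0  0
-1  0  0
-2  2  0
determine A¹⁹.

[[0, 0, 0], [0, 0, 0], [0, 0, 0]]

A is strictly triangular, hence nilpotent: A³ = 0, so A¹⁹ = 0.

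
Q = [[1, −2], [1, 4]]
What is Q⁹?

tr Q = 5 and det Q = 6, so the characteristic polynomial is λ² − (5)λ + (6) with roots 2 and 3.
Eigenvectors give P = [[2, 1], [−1, −1]] with P⁻¹ = [[1, 1], [−1, −2]], and Q = P·diag(2, 3)·P⁻¹.
Then Q⁹ = P·diag(512, 19683)·P⁻¹ = [[1024, 19683], [−512, −19683]] · [[1, 1], [−1, −2]] = [[−18659, −38342], [19171, 38854]].

[[−18659, −38342], [19171, 38854]]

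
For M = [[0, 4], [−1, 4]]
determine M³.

M² = [[−4, 16], [−4, 12]]
M³ = [[−16, 48], [−12, 32]]

[[−16, 48], [−12, 32]]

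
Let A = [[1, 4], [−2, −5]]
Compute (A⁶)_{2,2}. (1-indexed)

tr A = −4 and det A = 3, so the characteristic polynomial is λ² − (−4)λ + (3) with roots −1 and −3.
Eigenvectors give P = [[−2, −1], [1, 1]] with P⁻¹ = [[−1, −1], [1, 2]], and A = P·diag(−1, −3)·P⁻¹.
Then A⁶ = P·diag(1, 729)·P⁻¹ = [[−2, −729], [1, 729]] · [[−1, −1], [1, 2]] = [[−727, −1456], [728, 1457]].

1457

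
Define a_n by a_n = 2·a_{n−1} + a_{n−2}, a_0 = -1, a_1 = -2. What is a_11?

-13860

With companion matrix A = [[2, 1], [1, 0]], [a_n, a_{n−1}]ᵀ = A·[a_{n−1}, a_{n−2}]ᵀ, so [a_11, a_10]ᵀ = A¹⁰·[a_1, a_0]ᵀ.
A¹⁰ = [[5741, 2378], [2378, 985]], giving [a_11, a_10]ᵀ = [[-13860], [-5741]].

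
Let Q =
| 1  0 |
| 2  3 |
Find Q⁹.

[[1, 0], [19682, 19683]]

tr Q = 4 and det Q = 3, so the characteristic polynomial is λ² − (4)λ + (3) with roots 3 and 1.
Eigenvectors give P = [[0, −1], [1, 1]] with P⁻¹ = [[1, 1], [−1, 0]], and Q = P·diag(3, 1)·P⁻¹.
Then Q⁹ = P·diag(19683, 1)·P⁻¹ = [[0, −1], [19683, 1]] · [[1, 1], [−1, 0]] = [[1, 0], [19682, 19683]].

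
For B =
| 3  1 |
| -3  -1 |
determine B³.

B² = [[6, 2], [-6, -2]]
B³ = [[12, 4], [-12, -4]]

[[12, 4], [-12, -4]]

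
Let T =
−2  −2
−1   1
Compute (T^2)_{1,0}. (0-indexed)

1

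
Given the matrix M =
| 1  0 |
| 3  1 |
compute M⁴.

[[1, 0], [12, 1]]

M = I + N where N = [[0, 0], [3, 0]] is strictly lower-triangular, so N² = 0.
(I + N)⁴ = I + 4·N = [[1, 0], [12, 1]].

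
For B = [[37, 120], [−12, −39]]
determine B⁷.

tr B = −2 and det B = −3, so the characteristic polynomial is λ² − (−2)λ + (−3) with roots −3 and 1.
Eigenvectors give P = [[−3, −10], [1, 3]] with P⁻¹ = [[3, 10], [−1, −3]], and B = P·diag(−3, 1)·P⁻¹.
Then B⁷ = P·diag(−2187, 1)·P⁻¹ = [[6561, −10], [−2187, 3]] · [[3, 10], [−1, −3]] = [[19693, 65640], [−6564, −21879]].

[[19693, 65640], [−6564, −21879]]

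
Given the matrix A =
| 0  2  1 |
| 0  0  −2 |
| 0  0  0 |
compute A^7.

[[0, 0, 0], [0, 0, 0], [0, 0, 0]]

A is strictly triangular, hence nilpotent: A^3 = 0, so A^7 = 0.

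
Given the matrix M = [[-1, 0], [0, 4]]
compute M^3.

[[-1, 0], [0, 64]]

M^2 = [[1, 0], [0, 16]]
M^3 = [[-1, 0], [0, 64]]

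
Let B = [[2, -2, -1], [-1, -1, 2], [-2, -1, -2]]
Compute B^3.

[[25, -11, -2], [-1, 14, 17], [-13, -13, 5]]

B^2 = [[8, -1, -4], [-5, 1, -5], [1, 7, 4]]
B^3 = [[25, -11, -2], [-1, 14, 17], [-13, -13, 5]]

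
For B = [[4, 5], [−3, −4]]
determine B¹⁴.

B² = I (check: tr B = 0 and det B = −1), so B¹⁴ = I since 14 is even.

[[1, 0], [0, 1]]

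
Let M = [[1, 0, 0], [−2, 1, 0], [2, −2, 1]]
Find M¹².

M = I + N where N = [[0, 0, 0], [−2, 0, 0], [2, −2, 0]] is strictly lower-triangular, so N³ = 0.
(I + N)¹² = I + 12·N + 66·N² = [[1, 0, 0], [−24, 1, 0], [288, −24, 1]].

[[1, 0, 0], [−24, 1, 0], [288, −24, 1]]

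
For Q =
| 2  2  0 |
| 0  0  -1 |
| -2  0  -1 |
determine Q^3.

[[12, 8, -2], [2, 4, -1], [-6, -4, 3]]

Q^2 = [[4, 4, -2], [2, 0, 1], [-2, -4, 1]]
Q^3 = [[12, 8, -2], [2, 4, -1], [-6, -4, 3]]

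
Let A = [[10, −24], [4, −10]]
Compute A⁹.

tr A = 0 and det A = −4, so the characteristic polynomial is λ² − (0)λ + (−4) with roots −2 and 2.
Eigenvectors give P = [[−2, 3], [−1, 1]] with P⁻¹ = [[1, −3], [1, −2]], and A = P·diag(−2, 2)·P⁻¹.
Then A⁹ = P·diag(−512, 512)·P⁻¹ = [[1024, 1536], [512, 512]] · [[1, −3], [1, −2]] = [[2560, −6144], [1024, −2560]].

[[2560, −6144], [1024, −2560]]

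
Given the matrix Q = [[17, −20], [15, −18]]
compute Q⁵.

tr Q = −1 and det Q = −6, so the characteristic polynomial is λ² − (−1)λ + (−6) with roots −3 and 2.
Eigenvectors give P = [[1, 4], [1, 3]] with P⁻¹ = [[−3, 4], [1, −1]], and Q = P·diag(−3, 2)·P⁻¹.
Then Q⁵ = P·diag(−243, 32)·P⁻¹ = [[−243, 128], [−243, 96]] · [[−3, 4], [1, −1]] = [[857, −1100], [825, −1068]].

[[857, −1100], [825, −1068]]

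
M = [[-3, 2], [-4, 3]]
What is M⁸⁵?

M² = I (check: tr M = 0 and det M = -1), so M⁸⁵ = M since 85 is odd.

[[-3, 2], [-4, 3]]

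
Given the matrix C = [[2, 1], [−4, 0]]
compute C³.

C² = [[0, 2], [−8, −4]]
C³ = [[−8, 0], [0, −8]]

[[−8, 0], [0, −8]]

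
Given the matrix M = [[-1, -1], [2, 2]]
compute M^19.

M² = M (a projection; rank 1, trace 1), so M^19 = M.

[[-1, -1], [2, 2]]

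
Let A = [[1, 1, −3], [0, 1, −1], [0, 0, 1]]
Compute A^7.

A = I + N where N = [[0, 1, −3], [0, 0, −1], [0, 0, 0]] is strictly upper-triangular, so N^3 = 0.
(I + N)^7 = I + 7·N + 21·N^2 = [[1, 7, −42], [0, 1, −7], [0, 0, 1]].

[[1, 7, −42], [0, 1, −7], [0, 0, 1]]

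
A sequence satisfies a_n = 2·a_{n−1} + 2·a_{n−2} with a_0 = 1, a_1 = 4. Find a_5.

With companion matrix C = [[2, 2], [1, 0]], [a_n, a_{n−1}]ᵀ = C·[a_{n−1}, a_{n−2}]ᵀ, so [a_5, a_4]ᵀ = C⁴·[a_1, a_0]ᵀ.
C⁴ = [[44, 32], [16, 12]], giving [a_5, a_4]ᵀ = [[208], [76]].

208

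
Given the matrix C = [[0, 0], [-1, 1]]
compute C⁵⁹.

[[0, 0], [-1, 1]]

C² = C (a projection; rank 1, trace 1), so C⁵⁹ = C.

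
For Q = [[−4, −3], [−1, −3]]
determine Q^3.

[[−97, −120], [−40, −57]]

Q^2 = [[19, 21], [7, 12]]
Q^3 = [[−97, −120], [−40, −57]]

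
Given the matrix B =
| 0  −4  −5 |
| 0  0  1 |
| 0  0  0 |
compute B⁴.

[[0, 0, 0], [0, 0, 0], [0, 0, 0]]

B is strictly triangular, hence nilpotent: B³ = 0, so B⁴ = 0.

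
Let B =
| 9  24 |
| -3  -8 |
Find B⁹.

B² = B (a projection; rank 1, trace 1), so B⁹ = B.

[[9, 24], [-3, -8]]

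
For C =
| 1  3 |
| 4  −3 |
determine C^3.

[[−11, 57], [76, −87]]

C^2 = [[13, −6], [−8, 21]]
C^3 = [[−11, 57], [76, −87]]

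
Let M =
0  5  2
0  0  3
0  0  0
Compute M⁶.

M is strictly triangular, hence nilpotent: M³ = 0, so M⁶ = 0.

[[0, 0, 0], [0, 0, 0], [0, 0, 0]]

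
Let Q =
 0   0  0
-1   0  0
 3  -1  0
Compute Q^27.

[[0, 0, 0], [0, 0, 0], [0, 0, 0]]

Q is strictly triangular, hence nilpotent: Q^3 = 0, so Q^27 = 0.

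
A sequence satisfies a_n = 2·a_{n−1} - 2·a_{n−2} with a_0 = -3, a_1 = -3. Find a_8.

With companion matrix B = [[2, -2], [1, 0]], [a_n, a_{n−1}]ᵀ = B·[a_{n−1}, a_{n−2}]ᵀ, so [a_8, a_7]ᵀ = B^7·[a_1, a_0]ᵀ.
B^7 = [[0, 16], [-8, 16]], giving [a_8, a_7]ᵀ = [[-48], [-24]].

-48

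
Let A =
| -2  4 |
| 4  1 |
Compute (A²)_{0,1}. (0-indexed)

-4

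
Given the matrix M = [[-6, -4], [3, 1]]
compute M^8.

[[25476, 25220], [-18915, -18659]]

tr M = -5 and det M = 6, so the characteristic polynomial is λ² − (-5)λ + (6) with roots -3 and -2.
Eigenvectors give P = [[4, -1], [-3, 1]] with P⁻¹ = [[1, 1], [3, 4]], and M = P·diag(-3, -2)·P⁻¹.
Then M^8 = P·diag(6561, 256)·P⁻¹ = [[26244, -256], [-19683, 256]] · [[1, 1], [3, 4]] = [[25476, 25220], [-18915, -18659]].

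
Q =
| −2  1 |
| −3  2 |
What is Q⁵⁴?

Q² = I (check: tr Q = 0 and det Q = −1), so Q⁵⁴ = I since 54 is even.

[[1, 0], [0, 1]]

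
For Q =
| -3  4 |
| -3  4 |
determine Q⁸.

[[-3, 4], [-3, 4]]

Q² = Q (a projection; rank 1, trace 1), so Q⁸ = Q.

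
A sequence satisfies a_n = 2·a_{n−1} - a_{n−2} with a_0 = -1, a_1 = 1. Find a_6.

11

With companion matrix A = [[2, -1], [1, 0]], [a_n, a_{n−1}]ᵀ = A·[a_{n−1}, a_{n−2}]ᵀ, so [a_6, a_5]ᵀ = A^5·[a_1, a_0]ᵀ.
A^5 = [[6, -5], [5, -4]], giving [a_6, a_5]ᵀ = [[11], [9]].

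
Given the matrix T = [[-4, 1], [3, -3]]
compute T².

[[19, -7], [-21, 12]]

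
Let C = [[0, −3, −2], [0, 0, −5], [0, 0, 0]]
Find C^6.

C is strictly triangular, hence nilpotent: C^3 = 0, so C^6 = 0.

[[0, 0, 0], [0, 0, 0], [0, 0, 0]]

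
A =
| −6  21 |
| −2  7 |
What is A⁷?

[[−6, 21], [−2, 7]]

A² = A (a projection; rank 1, trace 1), so A⁷ = A.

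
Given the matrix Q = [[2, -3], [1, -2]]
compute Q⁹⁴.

Q² = I (check: tr Q = 0 and det Q = -1), so Q⁹⁴ = I since 94 is even.

[[1, 0], [0, 1]]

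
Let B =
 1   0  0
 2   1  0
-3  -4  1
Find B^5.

B = I + N where N = [[0, 0, 0], [2, 0, 0], [-3, -4, 0]] is strictly lower-triangular, so N^3 = 0.
(I + N)^5 = I + 5·N + 10·N^2 = [[1, 0, 0], [10, 1, 0], [-95, -20, 1]].

[[1, 0, 0], [10, 1, 0], [-95, -20, 1]]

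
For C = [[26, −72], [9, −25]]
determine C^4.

tr C = 1 and det C = −2, so the characteristic polynomial is λ² − (1)λ + (−2) with roots 2 and −1.
Eigenvectors give P = [[3, −8], [1, −3]] with P⁻¹ = [[3, −8], [1, −3]], and C = P·diag(2, −1)·P⁻¹.
Then C^4 = P·diag(16, 1)·P⁻¹ = [[48, −8], [16, −3]] · [[3, −8], [1, −3]] = [[136, −360], [45, −119]].

[[136, −360], [45, −119]]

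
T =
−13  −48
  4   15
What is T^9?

[[−59053, −236208], [19684, 78735]]

tr T = 2 and det T = −3, so the characteristic polynomial is λ² − (2)λ + (−3) with roots −1 and 3.
Eigenvectors give P = [[4, −3], [−1, 1]] with P⁻¹ = [[1, 3], [1, 4]], and T = P·diag(−1, 3)·P⁻¹.
Then T^9 = P·diag(−1, 19683)·P⁻¹ = [[−4, −59049], [1, 19683]] · [[1, 3], [1, 4]] = [[−59053, −236208], [19684, 78735]].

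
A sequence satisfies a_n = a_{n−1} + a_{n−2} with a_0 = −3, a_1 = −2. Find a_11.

−343

With companion matrix A = [[1, 1], [1, 0]], [a_n, a_{n−1}]ᵀ = A·[a_{n−1}, a_{n−2}]ᵀ, so [a_11, a_10]ᵀ = A¹⁰·[a_1, a_0]ᵀ.
A¹⁰ = [[89, 55], [55, 34]], giving [a_11, a_10]ᵀ = [[−343], [−212]].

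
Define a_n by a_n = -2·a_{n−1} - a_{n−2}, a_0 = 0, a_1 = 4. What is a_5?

20

With companion matrix C = [[-2, -1], [1, 0]], [a_n, a_{n−1}]ᵀ = C·[a_{n−1}, a_{n−2}]ᵀ, so [a_5, a_4]ᵀ = C⁴·[a_1, a_0]ᵀ.
C⁴ = [[5, 4], [-4, -3]], giving [a_5, a_4]ᵀ = [[20], [-16]].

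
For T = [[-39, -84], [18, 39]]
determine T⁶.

[[729, 0], [0, 729]]

tr T = 0 and det T = -9, so the characteristic polynomial is λ² − (0)λ + (-9) with roots 3 and -3.
Eigenvectors give P = [[2, 7], [-1, -3]] with P⁻¹ = [[-3, -7], [1, 2]], and T = P·diag(3, -3)·P⁻¹.
Then T⁶ = P·diag(729, 729)·P⁻¹ = [[1458, 5103], [-729, -2187]] · [[-3, -7], [1, 2]] = [[729, 0], [0, 729]].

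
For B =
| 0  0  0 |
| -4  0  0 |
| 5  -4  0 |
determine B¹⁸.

[[0, 0, 0], [0, 0, 0], [0, 0, 0]]

B is strictly triangular, hence nilpotent: B³ = 0, so B¹⁸ = 0.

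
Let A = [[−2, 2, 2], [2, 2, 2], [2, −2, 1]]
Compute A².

[[12, −4, 2], [4, 4, 10], [−6, −2, 1]]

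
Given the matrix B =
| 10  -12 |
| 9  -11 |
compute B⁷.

[[388, -516], [387, -515]]

tr B = -1 and det B = -2, so the characteristic polynomial is λ² − (-1)λ + (-2) with roots 1 and -2.
Eigenvectors give P = [[4, 1], [3, 1]] with P⁻¹ = [[1, -1], [-3, 4]], and B = P·diag(1, -2)·P⁻¹.
Then B⁷ = P·diag(1, -128)·P⁻¹ = [[4, -128], [3, -128]] · [[1, -1], [-3, 4]] = [[388, -516], [387, -515]].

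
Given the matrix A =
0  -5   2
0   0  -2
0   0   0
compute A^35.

A is strictly triangular, hence nilpotent: A^3 = 0, so A^35 = 0.

[[0, 0, 0], [0, 0, 0], [0, 0, 0]]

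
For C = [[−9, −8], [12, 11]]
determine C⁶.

[[−1455, −1456], [2184, 2185]]

tr C = 2 and det C = −3, so the characteristic polynomial is λ² − (2)λ + (−3) with roots 3 and −1.
Eigenvectors give P = [[2, −1], [−3, 1]] with P⁻¹ = [[−1, −1], [−3, −2]], and C = P·diag(3, −1)·P⁻¹.
Then C⁶ = P·diag(729, 1)·P⁻¹ = [[1458, −1], [−2187, 1]] · [[−1, −1], [−3, −2]] = [[−1455, −1456], [2184, 2185]].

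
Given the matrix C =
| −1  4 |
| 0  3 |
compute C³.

[[−1, 28], [0, 27]]

C² = [[1, 8], [0, 9]]
C³ = [[−1, 28], [0, 27]]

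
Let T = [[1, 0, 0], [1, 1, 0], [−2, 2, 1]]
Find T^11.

T = I + N where N = [[0, 0, 0], [1, 0, 0], [−2, 2, 0]] is strictly lower-triangular, so N^3 = 0.
(I + N)^11 = I + 11·N + 55·N^2 = [[1, 0, 0], [11, 1, 0], [88, 22, 1]].

[[1, 0, 0], [11, 1, 0], [88, 22, 1]]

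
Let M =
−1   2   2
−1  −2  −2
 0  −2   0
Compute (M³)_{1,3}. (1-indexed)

18

M² = [[−1, −10, −6], [3, 6, 2], [2, 4, 4]]
M³ = [[11, 30, 18], [−9, −10, −6], [−6, −12, −4]]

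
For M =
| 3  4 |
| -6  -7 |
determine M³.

[[51, 52], [-78, -79]]

tr M = -4 and det M = 3, so the characteristic polynomial is λ² − (-4)λ + (3) with roots -3 and -1.
Eigenvectors give P = [[-2, -1], [3, 1]] with P⁻¹ = [[1, 1], [-3, -2]], and M = P·diag(-3, -1)·P⁻¹.
Then M³ = P·diag(-27, -1)·P⁻¹ = [[54, 1], [-81, -1]] · [[1, 1], [-3, -2]] = [[51, 52], [-78, -79]].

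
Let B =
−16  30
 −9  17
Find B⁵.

[[−166, 330], [−99, 197]]

tr B = 1 and det B = −2, so the characteristic polynomial is λ² − (1)λ + (−2) with roots 2 and −1.
Eigenvectors give P = [[−5, −2], [−3, −1]] with P⁻¹ = [[1, −2], [−3, 5]], and B = P·diag(2, −1)·P⁻¹.
Then B⁵ = P·diag(32, −1)·P⁻¹ = [[−160, 2], [−96, 1]] · [[1, −2], [−3, 5]] = [[−166, 330], [−99, 197]].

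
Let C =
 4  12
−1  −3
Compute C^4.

C² = C (a projection; rank 1, trace 1), so C^4 = C.

[[4, 12], [−1, −3]]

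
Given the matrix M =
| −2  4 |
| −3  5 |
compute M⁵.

[[−92, 124], [−93, 125]]

tr M = 3 and det M = 2, so the characteristic polynomial is λ² − (3)λ + (2) with roots 1 and 2.
Eigenvectors give P = [[4, 1], [3, 1]] with P⁻¹ = [[1, −1], [−3, 4]], and M = P·diag(1, 2)·P⁻¹.
Then M⁵ = P·diag(1, 32)·P⁻¹ = [[4, 32], [3, 32]] · [[1, −1], [−3, 4]] = [[−92, 124], [−93, 125]].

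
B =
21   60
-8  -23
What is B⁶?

tr B = -2 and det B = -3, so the characteristic polynomial is λ² − (-2)λ + (-3) with roots 1 and -3.
Eigenvectors give P = [[3, 5], [-1, -2]] with P⁻¹ = [[2, 5], [-1, -3]], and B = P·diag(1, -3)·P⁻¹.
Then B⁶ = P·diag(1, 729)·P⁻¹ = [[3, 3645], [-1, -1458]] · [[2, 5], [-1, -3]] = [[-3639, -10920], [1456, 4369]].

[[-3639, -10920], [1456, 4369]]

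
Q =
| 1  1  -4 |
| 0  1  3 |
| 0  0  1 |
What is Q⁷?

Q = I + N where N = [[0, 1, -4], [0, 0, 3], [0, 0, 0]] is strictly upper-triangular, so N³ = 0.
(I + N)⁷ = I + 7·N + 21·N² = [[1, 7, 35], [0, 1, 21], [0, 0, 1]].

[[1, 7, 35], [0, 1, 21], [0, 0, 1]]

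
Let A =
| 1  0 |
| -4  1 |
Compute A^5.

A = I + N where N = [[0, 0], [-4, 0]] is strictly lower-triangular, so N^2 = 0.
(I + N)^5 = I + 5·N = [[1, 0], [-20, 1]].

[[1, 0], [-20, 1]]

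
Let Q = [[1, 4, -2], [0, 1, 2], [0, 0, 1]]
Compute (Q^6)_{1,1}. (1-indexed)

1

Q = I + N where N = [[0, 4, -2], [0, 0, 2], [0, 0, 0]] is strictly upper-triangular, so N^3 = 0.
(I + N)^6 = I + 6·N + 15·N^2 = [[1, 24, 108], [0, 1, 12], [0, 0, 1]].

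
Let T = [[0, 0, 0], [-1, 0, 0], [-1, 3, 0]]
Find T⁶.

T is strictly triangular, hence nilpotent: T³ = 0, so T⁶ = 0.

[[0, 0, 0], [0, 0, 0], [0, 0, 0]]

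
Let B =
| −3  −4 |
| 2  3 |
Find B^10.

B² = I (check: tr B = 0 and det B = −1), so B^10 = I since 10 is even.

[[1, 0], [0, 1]]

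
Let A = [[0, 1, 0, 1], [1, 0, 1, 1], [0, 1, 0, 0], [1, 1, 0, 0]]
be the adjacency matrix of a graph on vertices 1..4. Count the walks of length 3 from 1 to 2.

4

The number of length-3 walks from vertex 1 to vertex 2 is entry (1,2) of A³, where A is the adjacency matrix.
A² = [[2, 1, 1, 1], [1, 3, 0, 1], [1, 0, 1, 1], [1, 1, 1, 2]]
A³ = [[2, 4, 1, 3], [4, 2, 3, 4], [1, 3, 0, 1], [3, 4, 1, 2]]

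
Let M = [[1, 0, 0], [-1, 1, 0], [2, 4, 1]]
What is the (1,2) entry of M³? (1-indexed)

M = I + N where N = [[0, 0, 0], [-1, 0, 0], [2, 4, 0]] is strictly lower-triangular, so N³ = 0.
(I + N)³ = I + 3·N + 3·N² = [[1, 0, 0], [-3, 1, 0], [-6, 12, 1]].

0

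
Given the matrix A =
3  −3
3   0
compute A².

[[0, −9], [9, −9]]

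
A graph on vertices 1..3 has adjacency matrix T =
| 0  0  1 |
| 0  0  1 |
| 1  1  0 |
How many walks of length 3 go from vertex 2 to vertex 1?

0

The number of length-3 walks from vertex 2 to vertex 1 is entry (2,1) of T^3, where T is the adjacency matrix.
T^2 = [[1, 1, 0], [1, 1, 0], [0, 0, 2]]
T^3 = [[0, 0, 2], [0, 0, 2], [2, 2, 0]]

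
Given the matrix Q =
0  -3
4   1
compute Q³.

[[-12, 33], [-44, -23]]

Q² = [[-12, -3], [4, -11]]
Q³ = [[-12, 33], [-44, -23]]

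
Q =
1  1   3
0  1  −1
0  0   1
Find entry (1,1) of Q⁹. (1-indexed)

Q = I + N where N = [[0, 1, 3], [0, 0, −1], [0, 0, 0]] is strictly upper-triangular, so N³ = 0.
(I + N)⁹ = I + 9·N + 36·N² = [[1, 9, −9], [0, 1, −9], [0, 0, 1]].

1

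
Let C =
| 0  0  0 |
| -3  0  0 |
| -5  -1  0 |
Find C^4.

C is strictly triangular, hence nilpotent: C^3 = 0, so C^4 = 0.

[[0, 0, 0], [0, 0, 0], [0, 0, 0]]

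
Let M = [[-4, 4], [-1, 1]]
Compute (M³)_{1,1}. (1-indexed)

M² = [[12, -12], [3, -3]]
M³ = [[-36, 36], [-9, 9]]

-36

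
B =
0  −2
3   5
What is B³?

[[−30, −38], [57, 65]]

tr B = 5 and det B = 6, so the characteristic polynomial is λ² − (5)λ + (6) with roots 3 and 2.
Eigenvectors give P = [[−2, −1], [3, 1]] with P⁻¹ = [[1, 1], [−3, −2]], and B = P·diag(3, 2)·P⁻¹.
Then B³ = P·diag(27, 8)·P⁻¹ = [[−54, −8], [81, 8]] · [[1, 1], [−3, −2]] = [[−30, −38], [57, 65]].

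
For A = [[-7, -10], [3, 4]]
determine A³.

tr A = -3 and det A = 2, so the characteristic polynomial is λ² − (-3)λ + (2) with roots -2 and -1.
Eigenvectors give P = [[-2, 5], [1, -3]] with P⁻¹ = [[-3, -5], [-1, -2]], and A = P·diag(-2, -1)·P⁻¹.
Then A³ = P·diag(-8, -1)·P⁻¹ = [[16, -5], [-8, 3]] · [[-3, -5], [-1, -2]] = [[-43, -70], [21, 34]].

[[-43, -70], [21, 34]]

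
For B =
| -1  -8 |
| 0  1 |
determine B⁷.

[[-1, -8], [0, 1]]

B² = I (check: tr B = 0 and det B = -1), so B⁷ = B since 7 is odd.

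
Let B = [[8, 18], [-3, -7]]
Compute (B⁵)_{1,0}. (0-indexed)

tr B = 1 and det B = -2, so the characteristic polynomial is λ² − (1)λ + (-2) with roots 2 and -1.
Eigenvectors give P = [[3, -2], [-1, 1]] with P⁻¹ = [[1, 2], [1, 3]], and B = P·diag(2, -1)·P⁻¹.
Then B⁵ = P·diag(32, -1)·P⁻¹ = [[96, 2], [-32, -1]] · [[1, 2], [1, 3]] = [[98, 198], [-33, -67]].

-33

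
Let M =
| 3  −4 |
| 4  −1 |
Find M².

[[−7, −8], [8, −15]]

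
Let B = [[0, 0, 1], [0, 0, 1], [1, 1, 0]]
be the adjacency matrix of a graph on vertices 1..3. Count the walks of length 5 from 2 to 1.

The number of length-5 walks from vertex 2 to vertex 1 is entry (2,1) of B⁵, where B is the adjacency matrix.
B² = [[1, 1, 0], [1, 1, 0], [0, 0, 2]]
B³ = [[0, 0, 2], [0, 0, 2], [2, 2, 0]]
B⁴ = [[2, 2, 0], [2, 2, 0], [0, 0, 4]]
B⁵ = [[0, 0, 4], [0, 0, 4], [4, 4, 0]]

0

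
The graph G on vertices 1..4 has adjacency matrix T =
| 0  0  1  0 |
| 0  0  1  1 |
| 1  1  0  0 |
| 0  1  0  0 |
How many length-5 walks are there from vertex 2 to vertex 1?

0

The number of length-5 walks from vertex 2 to vertex 1 is entry (2,1) of T⁵, where T is the adjacency matrix.
T² = [[1, 1, 0, 0], [1, 2, 0, 0], [0, 0, 2, 1], [0, 0, 1, 1]]
T³ = [[0, 0, 2, 1], [0, 0, 3, 2], [2, 3, 0, 0], [1, 2, 0, 0]]
T⁴ = [[2, 3, 0, 0], [3, 5, 0, 0], [0, 0, 5, 3], [0, 0, 3, 2]]
T⁵ = [[0, 0, 5, 3], [0, 0, 8, 5], [5, 8, 0, 0], [3, 5, 0, 0]]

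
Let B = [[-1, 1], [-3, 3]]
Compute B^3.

B^2 = [[-2, 2], [-6, 6]]
B^3 = [[-4, 4], [-12, 12]]

[[-4, 4], [-12, 12]]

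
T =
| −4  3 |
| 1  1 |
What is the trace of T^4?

T^2 = [[19, −9], [−3, 4]]
T^3 = [[−85, 48], [16, −5]]
T^4 = [[388, −207], [−69, 43]]

431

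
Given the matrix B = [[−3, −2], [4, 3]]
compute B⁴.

B² = I (check: tr B = 0 and det B = −1), so B⁴ = I since 4 is even.

[[1, 0], [0, 1]]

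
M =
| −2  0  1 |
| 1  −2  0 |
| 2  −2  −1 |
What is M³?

M² = [[6, −2, −3], [−4, 4, 1], [−8, 6, 3]]
M³ = [[−20, 10, 9], [14, −10, −5], [28, −18, −11]]

[[−20, 10, 9], [14, −10, −5], [28, −18, −11]]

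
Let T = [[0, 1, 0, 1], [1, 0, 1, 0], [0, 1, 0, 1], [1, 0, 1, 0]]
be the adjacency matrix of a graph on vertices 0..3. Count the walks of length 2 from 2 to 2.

The number of length-2 walks from vertex 2 to vertex 2 is entry (2,2) of T^2, where T is the adjacency matrix.
T^2 = [[2, 0, 2, 0], [0, 2, 0, 2], [2, 0, 2, 0], [0, 2, 0, 2]]

2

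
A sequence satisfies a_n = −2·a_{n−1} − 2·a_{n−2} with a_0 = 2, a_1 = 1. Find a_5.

−4

With companion matrix M = [[−2, −2], [1, 0]], [a_n, a_{n−1}]ᵀ = M·[a_{n−1}, a_{n−2}]ᵀ, so [a_5, a_4]ᵀ = M^4·[a_1, a_0]ᵀ.
M^4 = [[−4, 0], [0, −4]], giving [a_5, a_4]ᵀ = [[−4], [−8]].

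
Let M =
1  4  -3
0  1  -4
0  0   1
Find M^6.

[[1, 24, -258], [0, 1, -24], [0, 0, 1]]

M = I + N where N = [[0, 4, -3], [0, 0, -4], [0, 0, 0]] is strictly upper-triangular, so N^3 = 0.
(I + N)^6 = I + 6·N + 15·N^2 = [[1, 24, -258], [0, 1, -24], [0, 0, 1]].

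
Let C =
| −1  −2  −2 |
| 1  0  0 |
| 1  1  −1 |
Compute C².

[[−3, 0, 4], [−1, −2, −2], [−1, −3, −1]]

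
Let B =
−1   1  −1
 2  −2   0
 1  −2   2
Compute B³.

B² = [[2, −1, −1], [−6, 6, −2], [−3, 1, 3]]
B³ = [[−5, 6, −4], [16, −14, 2], [8, −11, 9]]

[[−5, 6, −4], [16, −14, 2], [8, −11, 9]]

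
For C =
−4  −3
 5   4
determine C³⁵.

[[−4, −3], [5, 4]]

C² = I (check: tr C = 0 and det C = −1), so C³⁵ = C since 35 is odd.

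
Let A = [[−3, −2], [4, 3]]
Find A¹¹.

A² = I (check: tr A = 0 and det A = −1), so A¹¹ = A since 11 is odd.

[[−3, −2], [4, 3]]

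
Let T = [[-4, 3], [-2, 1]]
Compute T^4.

tr T = -3 and det T = 2, so the characteristic polynomial is λ² − (-3)λ + (2) with roots -1 and -2.
Eigenvectors give P = [[1, 3], [1, 2]] with P⁻¹ = [[-2, 3], [1, -1]], and T = P·diag(-1, -2)·P⁻¹.
Then T^4 = P·diag(1, 16)·P⁻¹ = [[1, 48], [1, 32]] · [[-2, 3], [1, -1]] = [[46, -45], [30, -29]].

[[46, -45], [30, -29]]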